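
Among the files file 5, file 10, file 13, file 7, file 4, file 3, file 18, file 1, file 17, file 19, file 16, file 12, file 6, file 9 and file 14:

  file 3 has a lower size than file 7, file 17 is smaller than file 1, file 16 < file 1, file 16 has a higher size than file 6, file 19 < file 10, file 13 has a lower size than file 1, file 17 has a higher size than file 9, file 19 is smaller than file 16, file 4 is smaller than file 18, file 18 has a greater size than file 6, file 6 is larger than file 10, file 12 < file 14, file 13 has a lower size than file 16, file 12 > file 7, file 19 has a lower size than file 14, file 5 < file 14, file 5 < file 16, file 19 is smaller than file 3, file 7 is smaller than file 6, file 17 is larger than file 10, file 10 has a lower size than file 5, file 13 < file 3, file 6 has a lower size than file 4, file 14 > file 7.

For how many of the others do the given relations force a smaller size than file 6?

5

From file 6 the given relations immediately reach file 10, file 7.
From those, file 19, file 3 — 4 in total.
From those, file 13 — 5 in total.
Nothing else is reachable below file 6; 5 in all.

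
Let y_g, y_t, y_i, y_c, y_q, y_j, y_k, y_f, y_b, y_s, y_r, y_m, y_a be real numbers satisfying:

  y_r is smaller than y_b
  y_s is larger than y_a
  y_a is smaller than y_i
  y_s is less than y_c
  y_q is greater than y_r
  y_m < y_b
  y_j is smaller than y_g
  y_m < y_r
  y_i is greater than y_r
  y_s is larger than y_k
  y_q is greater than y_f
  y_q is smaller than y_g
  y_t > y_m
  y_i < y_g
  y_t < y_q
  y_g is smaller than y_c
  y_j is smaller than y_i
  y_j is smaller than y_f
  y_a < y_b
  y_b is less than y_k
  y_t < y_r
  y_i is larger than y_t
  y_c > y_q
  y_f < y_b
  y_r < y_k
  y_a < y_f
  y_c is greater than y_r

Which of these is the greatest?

y_m is not greatest since y_m < y_t; y_j is not greatest since y_j < y_i; y_t is not greatest since y_t < y_r; y_a is not greatest since y_a < y_f; y_f is not greatest since y_f < y_q; y_r is not greatest since y_r < y_b; y_q is not greatest since y_q < y_c; y_b is not greatest since y_b < y_k; y_i is not greatest since y_i < y_g; y_k is not greatest since y_k < y_s; y_g is not greatest since y_g < y_c; y_s is not greatest since y_s < y_c.
Only y_c has nothing above it, so y_c is the greatest.

y_c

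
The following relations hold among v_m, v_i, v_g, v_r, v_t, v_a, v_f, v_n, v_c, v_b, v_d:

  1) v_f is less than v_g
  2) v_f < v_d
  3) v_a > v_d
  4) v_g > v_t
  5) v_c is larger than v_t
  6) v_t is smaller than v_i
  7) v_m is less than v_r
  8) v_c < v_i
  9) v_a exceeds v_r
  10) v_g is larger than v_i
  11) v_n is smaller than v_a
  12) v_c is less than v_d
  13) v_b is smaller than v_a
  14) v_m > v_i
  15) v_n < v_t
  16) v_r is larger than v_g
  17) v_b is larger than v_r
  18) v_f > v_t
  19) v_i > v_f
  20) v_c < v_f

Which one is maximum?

v_a

v_n is not greatest since v_n < v_t; v_t is not greatest since v_t < v_f; v_c is not greatest since v_c < v_i; v_f is not greatest since v_f < v_d; v_d is not greatest since v_d < v_a; v_i is not greatest since v_i < v_g; v_m is not greatest since v_m < v_r; v_g is not greatest since v_g < v_r; v_r is not greatest since v_r < v_b; v_b is not greatest since v_b < v_a.
Only v_a has nothing above it, so v_a is the maximum.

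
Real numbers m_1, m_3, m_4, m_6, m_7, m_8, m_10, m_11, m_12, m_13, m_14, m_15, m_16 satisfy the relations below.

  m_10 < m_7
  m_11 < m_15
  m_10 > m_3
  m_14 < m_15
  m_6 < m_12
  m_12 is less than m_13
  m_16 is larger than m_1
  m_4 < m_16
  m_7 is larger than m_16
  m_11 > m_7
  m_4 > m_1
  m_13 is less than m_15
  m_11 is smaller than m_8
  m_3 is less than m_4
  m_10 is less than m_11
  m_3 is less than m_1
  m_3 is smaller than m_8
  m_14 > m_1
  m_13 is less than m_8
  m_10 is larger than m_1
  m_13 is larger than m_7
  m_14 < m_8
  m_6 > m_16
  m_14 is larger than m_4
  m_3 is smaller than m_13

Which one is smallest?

m_1 is not least since m_3 < m_1; m_4 is not least since m_3 < m_4; m_14 is not least since m_1 < m_14; m_16 is not least since m_4 < m_16; m_6 is not least since m_16 < m_6; m_10 is not least since m_1 < m_10; m_7 is not least since m_10 < m_7; m_12 is not least since m_6 < m_12; m_13 is not least since m_12 < m_13; m_11 is not least since m_7 < m_11; m_8 is not least since m_13 < m_8; m_15 is not least since m_11 < m_15.
Only m_3 has nothing below it, so m_3 is the smallest.

m_3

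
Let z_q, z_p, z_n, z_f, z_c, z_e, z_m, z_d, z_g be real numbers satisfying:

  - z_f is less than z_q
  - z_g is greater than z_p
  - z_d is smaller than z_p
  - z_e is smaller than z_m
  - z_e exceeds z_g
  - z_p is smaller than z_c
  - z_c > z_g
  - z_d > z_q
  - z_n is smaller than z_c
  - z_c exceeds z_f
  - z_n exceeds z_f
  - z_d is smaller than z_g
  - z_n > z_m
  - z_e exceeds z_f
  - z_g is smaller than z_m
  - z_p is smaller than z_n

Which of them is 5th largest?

z_g

Chaining the given pairs: z_f < z_q < z_d < z_p < z_g < z_e < z_m < z_n < z_c.
The 5th largest is z_g.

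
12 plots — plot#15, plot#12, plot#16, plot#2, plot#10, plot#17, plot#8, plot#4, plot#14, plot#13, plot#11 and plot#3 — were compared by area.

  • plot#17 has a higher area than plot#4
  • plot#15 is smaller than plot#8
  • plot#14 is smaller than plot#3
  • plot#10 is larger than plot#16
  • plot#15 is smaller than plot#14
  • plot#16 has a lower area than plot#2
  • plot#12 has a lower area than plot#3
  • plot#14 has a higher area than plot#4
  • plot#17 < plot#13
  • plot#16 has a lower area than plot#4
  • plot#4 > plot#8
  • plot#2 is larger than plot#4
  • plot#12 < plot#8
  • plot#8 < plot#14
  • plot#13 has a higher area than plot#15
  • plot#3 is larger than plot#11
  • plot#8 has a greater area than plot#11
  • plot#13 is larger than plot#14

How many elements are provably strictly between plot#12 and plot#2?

Chaining upward from plot#12 reaches: plot#8, plot#4, plot#14, plot#17, plot#3, plot#13.
Chaining downward from plot#2 reaches: plot#15, plot#16, plot#11, plot#8, plot#4.
Strictly between plot#12 and plot#2 are those in both lists: plot#8, plot#4 — 2 elements.

2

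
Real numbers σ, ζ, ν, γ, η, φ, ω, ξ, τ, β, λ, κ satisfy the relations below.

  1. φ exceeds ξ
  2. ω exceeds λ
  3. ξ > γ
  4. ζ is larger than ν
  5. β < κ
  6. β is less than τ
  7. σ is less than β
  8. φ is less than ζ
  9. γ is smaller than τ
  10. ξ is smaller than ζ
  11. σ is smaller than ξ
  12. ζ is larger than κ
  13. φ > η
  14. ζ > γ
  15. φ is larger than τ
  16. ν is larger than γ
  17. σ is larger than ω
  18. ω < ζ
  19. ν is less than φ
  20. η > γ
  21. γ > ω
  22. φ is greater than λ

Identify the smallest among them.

Chaining upward from λ: directly above it, ω, φ; then σ, γ, ζ; then β, η, ξ, τ, ν; then κ.
That covers every other element, and nothing is given below λ, so λ is the smallest.

λ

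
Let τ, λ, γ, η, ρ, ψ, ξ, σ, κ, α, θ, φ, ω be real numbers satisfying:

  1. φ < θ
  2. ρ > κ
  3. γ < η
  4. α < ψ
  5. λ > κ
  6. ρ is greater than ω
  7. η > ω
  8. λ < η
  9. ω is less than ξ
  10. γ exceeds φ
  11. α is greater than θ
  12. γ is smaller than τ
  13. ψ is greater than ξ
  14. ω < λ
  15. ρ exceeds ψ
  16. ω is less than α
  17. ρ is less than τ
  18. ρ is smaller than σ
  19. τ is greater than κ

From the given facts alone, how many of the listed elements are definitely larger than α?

The elements the relations force above α are ψ, ρ, σ, τ — no chain reaches any other.
That is 4.

4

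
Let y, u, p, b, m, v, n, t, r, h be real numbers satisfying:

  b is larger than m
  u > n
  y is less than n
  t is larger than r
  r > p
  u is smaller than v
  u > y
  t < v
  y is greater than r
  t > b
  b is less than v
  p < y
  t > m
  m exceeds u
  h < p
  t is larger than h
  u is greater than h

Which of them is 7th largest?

The consecutive relations fix a unique order: h < p < r < y < n < u < m < b < t < v.
The 7th largest is y.

y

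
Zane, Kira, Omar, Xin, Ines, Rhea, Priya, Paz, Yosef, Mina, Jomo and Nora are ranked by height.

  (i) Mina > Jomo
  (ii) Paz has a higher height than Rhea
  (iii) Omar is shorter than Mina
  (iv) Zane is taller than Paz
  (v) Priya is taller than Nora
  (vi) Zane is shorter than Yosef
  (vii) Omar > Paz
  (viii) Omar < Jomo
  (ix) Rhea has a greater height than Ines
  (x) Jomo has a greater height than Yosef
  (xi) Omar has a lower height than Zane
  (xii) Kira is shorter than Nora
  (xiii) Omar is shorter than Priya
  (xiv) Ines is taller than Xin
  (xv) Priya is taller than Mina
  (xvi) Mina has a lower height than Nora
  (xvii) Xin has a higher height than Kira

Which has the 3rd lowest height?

Chaining the given pairs: Kira < Xin < Ines < Rhea < Paz < Omar < Zane < Yosef < Jomo < Mina < Nora < Priya.
Counting 3 from the smallest end gives Ines.

Ines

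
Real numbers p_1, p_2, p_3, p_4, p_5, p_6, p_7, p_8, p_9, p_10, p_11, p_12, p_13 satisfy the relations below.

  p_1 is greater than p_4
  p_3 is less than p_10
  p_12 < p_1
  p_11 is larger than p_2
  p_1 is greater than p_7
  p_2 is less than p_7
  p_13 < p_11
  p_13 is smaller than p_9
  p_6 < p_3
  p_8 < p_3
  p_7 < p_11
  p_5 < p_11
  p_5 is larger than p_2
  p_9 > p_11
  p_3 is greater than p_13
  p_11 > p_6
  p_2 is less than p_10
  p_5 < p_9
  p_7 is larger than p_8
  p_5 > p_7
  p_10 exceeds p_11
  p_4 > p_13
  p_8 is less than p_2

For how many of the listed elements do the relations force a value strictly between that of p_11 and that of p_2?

Chaining upward from p_2 reaches: p_7, p_5, p_10, p_1, p_9.
Chaining downward from p_11 reaches: p_13, p_8, p_6, p_7, p_5.
Strictly between p_2 and p_11 are those in both lists: p_7, p_5 — 2 elements.

2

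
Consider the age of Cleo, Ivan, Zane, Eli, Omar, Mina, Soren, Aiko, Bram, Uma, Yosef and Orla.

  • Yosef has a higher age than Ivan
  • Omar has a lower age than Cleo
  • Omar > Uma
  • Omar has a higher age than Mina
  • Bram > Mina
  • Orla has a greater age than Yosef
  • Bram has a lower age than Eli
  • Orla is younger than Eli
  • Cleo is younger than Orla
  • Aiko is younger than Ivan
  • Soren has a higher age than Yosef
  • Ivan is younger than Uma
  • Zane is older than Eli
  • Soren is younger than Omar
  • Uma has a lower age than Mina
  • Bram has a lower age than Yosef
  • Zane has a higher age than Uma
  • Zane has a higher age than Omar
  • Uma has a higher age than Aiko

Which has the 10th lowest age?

Piecing the relations together gives one ordering: Aiko < Ivan < Uma < Mina < Bram < Yosef < Soren < Omar < Cleo < Orla < Eli < Zane.
Counting 10 from the smallest end gives Orla.

Orla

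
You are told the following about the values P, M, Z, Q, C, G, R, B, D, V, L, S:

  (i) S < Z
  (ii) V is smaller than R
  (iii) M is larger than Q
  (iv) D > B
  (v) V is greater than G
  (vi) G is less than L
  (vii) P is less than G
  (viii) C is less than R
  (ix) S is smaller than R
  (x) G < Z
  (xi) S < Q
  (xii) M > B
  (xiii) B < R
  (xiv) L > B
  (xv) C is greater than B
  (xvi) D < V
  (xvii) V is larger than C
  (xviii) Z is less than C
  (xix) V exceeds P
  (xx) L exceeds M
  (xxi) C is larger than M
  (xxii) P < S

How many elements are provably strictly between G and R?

3

Chaining upward from G reaches: Z, C, V, L.
Chaining downward from R reaches: P, B, S, Q, D, M, Z, C, V.
Strictly between G and R are those in both lists: Z, C, V — 3 elements.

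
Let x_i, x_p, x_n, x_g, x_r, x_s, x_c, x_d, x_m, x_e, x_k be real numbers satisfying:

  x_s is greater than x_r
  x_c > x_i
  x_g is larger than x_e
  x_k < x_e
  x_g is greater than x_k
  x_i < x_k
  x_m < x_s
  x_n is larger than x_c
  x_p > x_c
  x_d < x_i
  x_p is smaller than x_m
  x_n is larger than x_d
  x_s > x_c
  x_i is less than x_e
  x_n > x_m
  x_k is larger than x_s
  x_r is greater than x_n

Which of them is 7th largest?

Chaining the given pairs: x_d < x_i < x_c < x_p < x_m < x_n < x_r < x_s < x_k < x_e < x_g.
The 7th largest is x_m.

x_m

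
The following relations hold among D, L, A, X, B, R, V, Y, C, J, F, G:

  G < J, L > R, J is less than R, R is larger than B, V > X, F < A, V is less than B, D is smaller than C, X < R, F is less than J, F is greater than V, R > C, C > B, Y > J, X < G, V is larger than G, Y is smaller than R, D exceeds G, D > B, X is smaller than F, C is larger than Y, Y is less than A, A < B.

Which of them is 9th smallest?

D

Piecing the relations together gives one ordering: X < G < V < F < J < Y < A < B < D < C < R < L.
Counting 9 from the smallest end gives D.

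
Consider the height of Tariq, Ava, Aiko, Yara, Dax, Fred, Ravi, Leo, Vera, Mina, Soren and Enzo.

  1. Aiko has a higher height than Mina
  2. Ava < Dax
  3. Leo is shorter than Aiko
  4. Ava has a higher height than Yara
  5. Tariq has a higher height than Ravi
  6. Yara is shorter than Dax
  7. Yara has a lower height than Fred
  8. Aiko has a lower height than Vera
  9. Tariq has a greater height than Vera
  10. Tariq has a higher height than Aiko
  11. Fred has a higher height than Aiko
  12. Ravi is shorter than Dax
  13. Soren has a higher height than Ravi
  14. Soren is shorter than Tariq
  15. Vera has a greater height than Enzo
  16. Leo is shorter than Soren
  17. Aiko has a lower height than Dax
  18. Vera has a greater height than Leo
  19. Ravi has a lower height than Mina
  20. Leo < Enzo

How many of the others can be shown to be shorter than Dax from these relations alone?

6

From Dax the given relations immediately reach Ravi, Yara, Ava, Aiko.
From those, Leo, Mina — 6 in total.
Nothing else is reachable below Dax; 6 in all.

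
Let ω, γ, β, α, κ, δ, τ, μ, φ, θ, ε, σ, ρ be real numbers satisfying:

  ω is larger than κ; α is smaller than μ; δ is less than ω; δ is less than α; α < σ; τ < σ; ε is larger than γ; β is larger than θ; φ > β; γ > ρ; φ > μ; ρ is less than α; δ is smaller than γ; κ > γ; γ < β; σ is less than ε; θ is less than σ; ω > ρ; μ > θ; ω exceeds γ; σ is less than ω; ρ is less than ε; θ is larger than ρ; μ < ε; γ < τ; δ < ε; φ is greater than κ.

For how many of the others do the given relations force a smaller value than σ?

6

Directly below σ: θ, τ, α.
One step further: δ, ρ, γ (6 so far).
No other element is forced below σ by the given relations, so the count is 6.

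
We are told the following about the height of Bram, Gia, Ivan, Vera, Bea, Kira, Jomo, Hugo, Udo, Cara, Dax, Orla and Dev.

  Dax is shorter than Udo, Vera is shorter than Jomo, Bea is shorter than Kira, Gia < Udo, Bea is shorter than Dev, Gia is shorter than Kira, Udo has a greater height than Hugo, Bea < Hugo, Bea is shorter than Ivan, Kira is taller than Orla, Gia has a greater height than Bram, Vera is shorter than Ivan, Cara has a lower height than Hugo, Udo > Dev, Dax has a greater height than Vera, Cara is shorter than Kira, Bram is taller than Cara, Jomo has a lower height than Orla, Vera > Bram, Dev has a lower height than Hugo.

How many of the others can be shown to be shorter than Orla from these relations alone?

4

From Orla the given relations immediately reach Jomo.
From those, Vera — 2 in total.
From those, Bram — 3 in total.
From those, Cara — 4 in total.
No other element is forced below Orla by the given relations, so the count is 4.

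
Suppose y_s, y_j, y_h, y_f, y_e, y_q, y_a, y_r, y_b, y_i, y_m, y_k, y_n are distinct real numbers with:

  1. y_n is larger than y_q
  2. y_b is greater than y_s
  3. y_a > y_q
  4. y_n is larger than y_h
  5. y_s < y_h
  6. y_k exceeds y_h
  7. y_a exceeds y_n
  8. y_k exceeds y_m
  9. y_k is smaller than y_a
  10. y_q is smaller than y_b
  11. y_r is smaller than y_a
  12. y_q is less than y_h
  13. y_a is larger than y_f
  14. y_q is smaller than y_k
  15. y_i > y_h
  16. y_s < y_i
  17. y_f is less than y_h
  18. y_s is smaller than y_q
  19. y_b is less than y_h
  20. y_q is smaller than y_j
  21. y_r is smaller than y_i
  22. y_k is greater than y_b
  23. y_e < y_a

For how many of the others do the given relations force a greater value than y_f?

5

Directly above y_f: y_h, y_a.
One step further: y_i, y_n, y_k (5 so far).
No other element is forced above y_f by the given relations, so the count is 5.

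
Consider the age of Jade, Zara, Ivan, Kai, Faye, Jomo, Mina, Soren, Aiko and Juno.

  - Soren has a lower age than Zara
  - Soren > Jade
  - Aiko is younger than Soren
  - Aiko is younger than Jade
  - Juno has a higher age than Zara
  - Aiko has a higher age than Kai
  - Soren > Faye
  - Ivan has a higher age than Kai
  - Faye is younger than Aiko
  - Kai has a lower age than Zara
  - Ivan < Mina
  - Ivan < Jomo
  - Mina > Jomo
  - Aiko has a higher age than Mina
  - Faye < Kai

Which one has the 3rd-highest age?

Piecing the relations together gives one ordering: Faye < Kai < Ivan < Jomo < Mina < Aiko < Jade < Soren < Zara < Juno.
Counting 3 from the largest end gives Soren.

Soren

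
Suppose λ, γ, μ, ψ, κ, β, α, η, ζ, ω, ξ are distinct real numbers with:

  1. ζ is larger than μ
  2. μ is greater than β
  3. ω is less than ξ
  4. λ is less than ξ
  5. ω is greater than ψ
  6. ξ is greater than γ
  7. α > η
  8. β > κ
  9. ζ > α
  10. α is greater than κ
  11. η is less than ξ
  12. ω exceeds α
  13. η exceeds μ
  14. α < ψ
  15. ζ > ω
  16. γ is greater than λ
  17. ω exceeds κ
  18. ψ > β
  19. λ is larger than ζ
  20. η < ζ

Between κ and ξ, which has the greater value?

ξ

The relevant relations are κ < β; β < μ; μ < η; η < α; α < ψ; ψ < ω; ω < ζ; ζ < λ; λ < γ; γ < ξ.
Together: κ < β < μ < η < α < ψ < ω < ζ < λ < γ < ξ.
So κ < ξ; ξ is the larger of the two.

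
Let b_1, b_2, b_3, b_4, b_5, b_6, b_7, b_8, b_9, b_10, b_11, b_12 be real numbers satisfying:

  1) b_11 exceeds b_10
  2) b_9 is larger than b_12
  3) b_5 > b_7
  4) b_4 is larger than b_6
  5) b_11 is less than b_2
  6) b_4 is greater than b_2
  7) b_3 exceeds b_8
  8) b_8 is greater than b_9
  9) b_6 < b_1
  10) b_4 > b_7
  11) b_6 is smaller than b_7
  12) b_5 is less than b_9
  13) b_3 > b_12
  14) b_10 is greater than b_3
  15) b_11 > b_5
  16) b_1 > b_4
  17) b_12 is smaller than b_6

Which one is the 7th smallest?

b_3

The consecutive relations fix a unique order: b_12 < b_6 < b_7 < b_5 < b_9 < b_8 < b_3 < b_10 < b_11 < b_2 < b_4 < b_1.
The 7th smallest is b_3.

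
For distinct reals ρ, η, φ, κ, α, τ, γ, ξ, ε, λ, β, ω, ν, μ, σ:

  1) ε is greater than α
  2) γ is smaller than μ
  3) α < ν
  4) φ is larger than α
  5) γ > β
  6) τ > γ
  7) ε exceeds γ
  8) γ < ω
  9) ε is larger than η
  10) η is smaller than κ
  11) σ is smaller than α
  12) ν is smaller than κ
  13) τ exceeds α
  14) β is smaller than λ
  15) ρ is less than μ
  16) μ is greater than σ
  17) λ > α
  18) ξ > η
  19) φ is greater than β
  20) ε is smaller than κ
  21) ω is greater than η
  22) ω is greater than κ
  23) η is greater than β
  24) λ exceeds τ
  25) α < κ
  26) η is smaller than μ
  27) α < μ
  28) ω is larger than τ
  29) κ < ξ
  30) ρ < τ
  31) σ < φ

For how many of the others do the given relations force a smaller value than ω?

Directly below ω: η, γ, τ, κ.
One step further: α, β, ρ, ν, ε (9 so far).
One step further: σ (10 so far).
Nothing else is reachable below ω; 10 in all.

10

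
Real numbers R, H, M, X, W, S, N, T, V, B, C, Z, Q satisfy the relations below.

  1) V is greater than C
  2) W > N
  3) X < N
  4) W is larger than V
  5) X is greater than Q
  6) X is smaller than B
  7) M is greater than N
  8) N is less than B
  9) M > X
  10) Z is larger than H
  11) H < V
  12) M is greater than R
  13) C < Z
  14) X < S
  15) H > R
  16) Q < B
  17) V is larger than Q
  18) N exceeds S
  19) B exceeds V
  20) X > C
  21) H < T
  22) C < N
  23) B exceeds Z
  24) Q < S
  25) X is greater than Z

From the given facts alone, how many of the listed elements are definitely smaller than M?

Directly below M: R, X, N.
One step further: Q, C, Z, S (7 so far).
One step further: H (8 so far).
No other element is forced below M by the given relations, so the count is 8.

8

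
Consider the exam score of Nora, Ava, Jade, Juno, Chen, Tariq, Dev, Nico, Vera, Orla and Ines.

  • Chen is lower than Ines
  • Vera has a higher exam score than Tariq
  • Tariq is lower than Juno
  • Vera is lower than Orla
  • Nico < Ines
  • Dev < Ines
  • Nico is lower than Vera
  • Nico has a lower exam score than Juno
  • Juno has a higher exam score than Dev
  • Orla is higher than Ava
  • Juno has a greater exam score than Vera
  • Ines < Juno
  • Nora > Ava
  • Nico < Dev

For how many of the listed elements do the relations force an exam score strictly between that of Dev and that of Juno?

1

Chaining upward from Dev reaches: Ines.
Chaining downward from Juno reaches: Nico, Tariq, Vera, Chen, Ines.
Strictly between Dev and Juno are those in both lists: Ines — 1 element.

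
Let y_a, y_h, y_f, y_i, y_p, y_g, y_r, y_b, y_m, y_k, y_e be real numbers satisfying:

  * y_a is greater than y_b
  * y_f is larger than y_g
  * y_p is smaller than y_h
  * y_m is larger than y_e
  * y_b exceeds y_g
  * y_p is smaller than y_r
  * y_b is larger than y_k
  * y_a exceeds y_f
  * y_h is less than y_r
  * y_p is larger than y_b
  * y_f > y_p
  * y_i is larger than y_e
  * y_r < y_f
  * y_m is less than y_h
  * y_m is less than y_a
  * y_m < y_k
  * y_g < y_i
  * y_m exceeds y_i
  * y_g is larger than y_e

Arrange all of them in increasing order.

y_e < y_g < y_i < y_m < y_k < y_b < y_p < y_h < y_r < y_f < y_a

Nothing is placed below y_e, so it is least; from there y_e < y_g; y_g < y_i; y_i < y_m; y_m < y_k; y_k < y_b; y_b < y_p; y_p < y_h; y_h < y_r; y_r < y_f; y_f < y_a, each given directly.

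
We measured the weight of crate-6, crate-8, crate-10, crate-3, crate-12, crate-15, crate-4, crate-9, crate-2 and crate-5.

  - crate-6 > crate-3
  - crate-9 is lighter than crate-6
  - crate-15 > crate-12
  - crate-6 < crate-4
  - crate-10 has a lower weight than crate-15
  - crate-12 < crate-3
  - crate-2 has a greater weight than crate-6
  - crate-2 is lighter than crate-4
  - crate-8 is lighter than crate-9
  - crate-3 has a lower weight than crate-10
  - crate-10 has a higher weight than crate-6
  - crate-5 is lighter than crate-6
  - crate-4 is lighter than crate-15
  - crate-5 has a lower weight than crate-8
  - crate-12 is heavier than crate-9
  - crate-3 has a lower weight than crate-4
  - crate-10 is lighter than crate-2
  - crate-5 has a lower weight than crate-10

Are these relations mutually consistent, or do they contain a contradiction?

The single ordering crate-5 < crate-8 < crate-9 < crate-12 < crate-3 < crate-6 < crate-10 < crate-2 < crate-4 < crate-15 satisfies every listed relation, so no contradiction arises.

consistent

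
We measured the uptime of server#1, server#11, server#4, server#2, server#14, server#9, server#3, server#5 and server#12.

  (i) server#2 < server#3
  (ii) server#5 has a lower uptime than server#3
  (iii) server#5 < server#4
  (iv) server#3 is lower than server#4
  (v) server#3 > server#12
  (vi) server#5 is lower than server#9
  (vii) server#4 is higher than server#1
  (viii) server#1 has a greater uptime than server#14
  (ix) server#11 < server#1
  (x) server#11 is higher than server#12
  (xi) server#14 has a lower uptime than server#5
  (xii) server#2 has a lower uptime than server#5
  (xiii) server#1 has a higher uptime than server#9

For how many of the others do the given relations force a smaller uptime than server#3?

Directly below server#3: server#2, server#5, server#12.
One step further: server#14 (4 so far).
Nothing else is reachable below server#3; 4 in all.

4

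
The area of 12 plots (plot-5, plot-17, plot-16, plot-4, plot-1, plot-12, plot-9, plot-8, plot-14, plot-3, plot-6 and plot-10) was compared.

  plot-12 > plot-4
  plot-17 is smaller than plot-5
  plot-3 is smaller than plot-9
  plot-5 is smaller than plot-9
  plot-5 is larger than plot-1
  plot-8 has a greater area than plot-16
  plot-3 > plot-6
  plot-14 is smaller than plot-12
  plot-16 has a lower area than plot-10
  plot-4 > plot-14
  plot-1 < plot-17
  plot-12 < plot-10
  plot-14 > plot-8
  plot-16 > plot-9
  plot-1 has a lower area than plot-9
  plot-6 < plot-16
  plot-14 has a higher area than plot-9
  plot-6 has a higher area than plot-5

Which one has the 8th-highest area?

plot-3

Chaining the given pairs: plot-1 < plot-17 < plot-5 < plot-6 < plot-3 < plot-9 < plot-16 < plot-8 < plot-14 < plot-4 < plot-12 < plot-10.
Counting 8 from the largest end gives plot-3.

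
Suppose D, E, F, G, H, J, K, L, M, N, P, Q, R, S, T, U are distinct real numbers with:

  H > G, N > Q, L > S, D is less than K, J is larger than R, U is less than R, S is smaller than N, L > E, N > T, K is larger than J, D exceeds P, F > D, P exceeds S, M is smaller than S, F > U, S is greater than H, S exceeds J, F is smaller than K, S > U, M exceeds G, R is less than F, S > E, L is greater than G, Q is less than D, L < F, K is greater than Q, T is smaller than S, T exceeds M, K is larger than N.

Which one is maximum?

K

Q is not greatest since Q < N; E is not greatest since E < S; U is not greatest since U < F; G is not greatest since G < L; R is not greatest since R < F; M is not greatest since M < T; T is not greatest since T < N; J is not greatest since J < S; H is not greatest since H < S; S is not greatest since S < N; P is not greatest since P < D; N is not greatest since N < K; D is not greatest since D < K; L is not greatest since L < F; F is not greatest since F < K.
Only K has nothing above it, so K is the maximum.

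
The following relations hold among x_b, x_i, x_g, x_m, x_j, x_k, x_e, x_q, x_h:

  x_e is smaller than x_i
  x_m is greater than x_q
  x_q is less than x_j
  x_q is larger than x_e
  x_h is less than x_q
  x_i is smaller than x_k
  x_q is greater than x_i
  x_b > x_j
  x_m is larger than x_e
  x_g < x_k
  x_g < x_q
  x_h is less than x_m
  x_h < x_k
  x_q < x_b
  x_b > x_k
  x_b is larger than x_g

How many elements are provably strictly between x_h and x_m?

1

The relations place x_h below x_m. An element lies strictly between them when it is forced above x_h and also forced below x_m.
Above x_h: {x_q, x_j, x_k, x_b}. Below x_m: {x_e, x_g, x_i, x_q}.
Intersection: {x_q} — 1.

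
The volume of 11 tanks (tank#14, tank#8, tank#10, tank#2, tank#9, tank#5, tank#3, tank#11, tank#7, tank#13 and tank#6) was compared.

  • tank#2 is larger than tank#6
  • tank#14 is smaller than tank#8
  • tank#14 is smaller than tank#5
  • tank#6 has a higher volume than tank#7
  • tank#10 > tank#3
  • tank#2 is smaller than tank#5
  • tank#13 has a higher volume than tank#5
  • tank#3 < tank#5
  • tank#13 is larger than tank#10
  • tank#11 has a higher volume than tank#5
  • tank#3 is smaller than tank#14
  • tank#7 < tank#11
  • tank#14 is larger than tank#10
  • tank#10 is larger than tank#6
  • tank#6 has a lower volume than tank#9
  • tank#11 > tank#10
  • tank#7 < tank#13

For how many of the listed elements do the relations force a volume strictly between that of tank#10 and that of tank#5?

1

Chaining upward from tank#10 reaches: tank#14, tank#8, tank#11, tank#13.
Chaining downward from tank#5 reaches: tank#3, tank#7, tank#6, tank#14, tank#2.
Strictly between tank#10 and tank#5 are those in both lists: tank#14 — 1 element.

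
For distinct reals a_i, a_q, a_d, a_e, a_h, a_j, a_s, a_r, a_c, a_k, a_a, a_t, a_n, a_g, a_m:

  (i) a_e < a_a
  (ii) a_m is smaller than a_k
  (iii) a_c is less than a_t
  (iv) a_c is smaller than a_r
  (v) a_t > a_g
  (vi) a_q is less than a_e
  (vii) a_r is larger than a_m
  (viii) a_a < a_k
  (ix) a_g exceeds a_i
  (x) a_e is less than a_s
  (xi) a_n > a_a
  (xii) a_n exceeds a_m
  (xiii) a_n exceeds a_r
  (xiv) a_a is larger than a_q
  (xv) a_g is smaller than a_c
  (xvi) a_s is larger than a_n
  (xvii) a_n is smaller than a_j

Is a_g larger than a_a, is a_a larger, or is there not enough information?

Following every chain through a_g: above a_g we get a_c, a_r, a_t, a_n, a_j, a_s; below a_g we get a_i.
a_a is not reached, and no chain runs the other way from a_a to a_g.
So the given relations leave the order of a_g and a_a undetermined.

undetermined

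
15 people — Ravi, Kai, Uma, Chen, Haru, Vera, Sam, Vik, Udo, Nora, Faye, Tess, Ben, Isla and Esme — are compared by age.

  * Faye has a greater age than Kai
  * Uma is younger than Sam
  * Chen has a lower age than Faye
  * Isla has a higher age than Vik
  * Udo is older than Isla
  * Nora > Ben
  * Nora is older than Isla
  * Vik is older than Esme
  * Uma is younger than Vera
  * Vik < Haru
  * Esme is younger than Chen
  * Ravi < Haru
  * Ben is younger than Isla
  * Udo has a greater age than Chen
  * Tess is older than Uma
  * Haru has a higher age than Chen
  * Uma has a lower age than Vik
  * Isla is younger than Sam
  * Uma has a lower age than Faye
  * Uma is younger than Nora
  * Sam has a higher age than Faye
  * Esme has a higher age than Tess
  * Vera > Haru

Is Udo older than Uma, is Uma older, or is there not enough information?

Uma < Tess < Esme < Vik < Isla < Udo, by transitivity through Tess, Esme, Vik, Isla.
So Udo is older.

Udo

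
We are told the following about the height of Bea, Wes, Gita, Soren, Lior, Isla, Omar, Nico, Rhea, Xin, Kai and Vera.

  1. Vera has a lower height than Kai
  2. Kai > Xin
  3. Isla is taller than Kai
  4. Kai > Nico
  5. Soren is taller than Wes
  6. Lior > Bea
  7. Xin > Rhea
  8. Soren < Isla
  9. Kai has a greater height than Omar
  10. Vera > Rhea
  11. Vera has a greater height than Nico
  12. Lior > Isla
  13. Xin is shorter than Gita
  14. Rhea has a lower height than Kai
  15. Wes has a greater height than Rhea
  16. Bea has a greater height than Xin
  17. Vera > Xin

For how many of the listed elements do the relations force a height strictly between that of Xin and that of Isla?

2

Chaining upward from Xin reaches: Bea, Gita, Vera, Kai, Lior.
Chaining downward from Isla reaches: Omar, Nico, Rhea, Vera, Wes, Kai, Soren.
Strictly between Xin and Isla are those in both lists: Vera, Kai — 2 elements.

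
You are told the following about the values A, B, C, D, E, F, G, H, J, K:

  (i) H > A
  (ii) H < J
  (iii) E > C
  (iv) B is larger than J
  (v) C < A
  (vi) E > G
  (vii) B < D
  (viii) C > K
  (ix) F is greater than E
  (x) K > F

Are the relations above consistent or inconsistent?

Chaining the given relations yields E < F < K < C, so E < C. But one relation states C < E. These cannot both hold.

inconsistent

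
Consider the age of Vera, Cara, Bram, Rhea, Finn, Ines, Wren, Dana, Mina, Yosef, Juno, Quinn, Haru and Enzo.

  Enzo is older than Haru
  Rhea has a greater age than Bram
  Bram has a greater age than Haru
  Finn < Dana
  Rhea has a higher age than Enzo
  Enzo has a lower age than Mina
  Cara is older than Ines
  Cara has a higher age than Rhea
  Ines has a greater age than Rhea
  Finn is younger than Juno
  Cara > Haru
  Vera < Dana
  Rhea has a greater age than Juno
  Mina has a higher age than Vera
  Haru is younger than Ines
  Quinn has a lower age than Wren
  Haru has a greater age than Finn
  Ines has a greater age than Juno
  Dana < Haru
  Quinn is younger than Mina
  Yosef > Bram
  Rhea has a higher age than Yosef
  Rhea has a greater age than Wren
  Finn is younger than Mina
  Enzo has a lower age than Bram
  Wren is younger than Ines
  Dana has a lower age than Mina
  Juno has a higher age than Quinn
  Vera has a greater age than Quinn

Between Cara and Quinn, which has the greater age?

Cara

Chaining the given relations: Quinn < Vera < Dana < Haru < Enzo < Bram < Yosef < Rhea < Ines < Cara.
So Quinn < Cara; Cara is the older of the two.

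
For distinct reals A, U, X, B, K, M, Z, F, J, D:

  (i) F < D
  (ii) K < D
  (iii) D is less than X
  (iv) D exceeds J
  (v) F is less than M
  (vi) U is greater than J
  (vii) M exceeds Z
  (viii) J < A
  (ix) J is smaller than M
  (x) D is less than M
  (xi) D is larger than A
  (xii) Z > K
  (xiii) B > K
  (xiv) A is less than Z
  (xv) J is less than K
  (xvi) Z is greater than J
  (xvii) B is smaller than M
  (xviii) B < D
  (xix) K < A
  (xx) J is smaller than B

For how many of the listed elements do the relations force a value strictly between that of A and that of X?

Chaining upward from A reaches: D, Z, M.
Chaining downward from X reaches: J, F, K, B, D.
Strictly between A and X are those in both lists: D — 1 element.

1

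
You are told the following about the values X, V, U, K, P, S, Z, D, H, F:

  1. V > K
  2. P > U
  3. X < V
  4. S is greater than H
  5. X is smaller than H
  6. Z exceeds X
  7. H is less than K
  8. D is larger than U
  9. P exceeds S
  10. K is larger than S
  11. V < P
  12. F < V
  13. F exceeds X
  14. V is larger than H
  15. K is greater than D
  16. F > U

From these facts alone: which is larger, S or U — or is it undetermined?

undetermined

Following every chain through U: above U we get D, F, K, V, P.
S is not reached, and no chain runs the other way from S to U.
So the given relations leave the order of U and S undetermined.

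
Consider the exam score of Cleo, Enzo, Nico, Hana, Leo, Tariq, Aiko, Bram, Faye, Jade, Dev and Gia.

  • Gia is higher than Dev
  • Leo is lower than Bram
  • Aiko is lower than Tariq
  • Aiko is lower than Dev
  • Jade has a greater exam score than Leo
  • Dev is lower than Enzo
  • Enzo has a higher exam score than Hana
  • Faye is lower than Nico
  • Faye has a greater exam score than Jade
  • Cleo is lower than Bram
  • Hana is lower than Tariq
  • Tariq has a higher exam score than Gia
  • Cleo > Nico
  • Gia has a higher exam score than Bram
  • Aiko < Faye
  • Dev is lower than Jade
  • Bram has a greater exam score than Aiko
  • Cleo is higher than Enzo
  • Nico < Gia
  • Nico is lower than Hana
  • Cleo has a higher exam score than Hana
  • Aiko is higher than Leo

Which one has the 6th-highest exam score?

Hana

Chaining the given pairs: Leo < Aiko < Dev < Jade < Faye < Nico < Hana < Enzo < Cleo < Bram < Gia < Tariq.
The 6th largest is Hana.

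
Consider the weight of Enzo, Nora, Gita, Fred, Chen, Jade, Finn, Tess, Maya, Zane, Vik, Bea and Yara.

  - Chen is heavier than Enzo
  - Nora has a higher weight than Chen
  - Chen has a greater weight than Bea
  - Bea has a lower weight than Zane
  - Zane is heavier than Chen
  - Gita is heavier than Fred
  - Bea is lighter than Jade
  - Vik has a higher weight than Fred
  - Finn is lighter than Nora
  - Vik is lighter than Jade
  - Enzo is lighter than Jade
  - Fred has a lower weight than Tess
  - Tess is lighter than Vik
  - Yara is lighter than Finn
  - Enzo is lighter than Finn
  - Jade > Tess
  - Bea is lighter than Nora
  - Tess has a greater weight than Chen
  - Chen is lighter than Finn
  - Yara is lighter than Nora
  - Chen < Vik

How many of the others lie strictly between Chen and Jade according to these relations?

Chaining upward from Chen reaches: Tess, Finn, Vik, Zane, Nora.
Chaining downward from Jade reaches: Fred, Enzo, Bea, Tess, Vik.
Strictly between Chen and Jade are those in both lists: Tess, Vik — 2 elements.

2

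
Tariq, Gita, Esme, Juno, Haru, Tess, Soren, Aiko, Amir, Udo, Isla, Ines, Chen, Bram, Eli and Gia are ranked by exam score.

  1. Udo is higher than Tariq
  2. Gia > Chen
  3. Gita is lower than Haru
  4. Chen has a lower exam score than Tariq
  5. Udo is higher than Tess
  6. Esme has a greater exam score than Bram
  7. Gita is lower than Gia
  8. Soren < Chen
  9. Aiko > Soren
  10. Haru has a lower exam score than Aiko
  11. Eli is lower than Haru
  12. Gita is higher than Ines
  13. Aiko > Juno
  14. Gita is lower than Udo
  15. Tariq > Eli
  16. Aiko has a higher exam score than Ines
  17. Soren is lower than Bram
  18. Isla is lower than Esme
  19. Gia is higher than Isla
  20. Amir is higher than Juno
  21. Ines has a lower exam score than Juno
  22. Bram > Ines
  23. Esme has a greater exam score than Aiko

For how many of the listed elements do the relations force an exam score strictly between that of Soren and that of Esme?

2

Chaining upward from Soren reaches: Bram, Chen, Gia, Aiko, Tariq, Udo.
Chaining downward from Esme reaches: Isla, Ines, Gita, Juno, Bram, Eli, Haru, Aiko.
Strictly between Soren and Esme are those in both lists: Bram, Aiko — 2 elements.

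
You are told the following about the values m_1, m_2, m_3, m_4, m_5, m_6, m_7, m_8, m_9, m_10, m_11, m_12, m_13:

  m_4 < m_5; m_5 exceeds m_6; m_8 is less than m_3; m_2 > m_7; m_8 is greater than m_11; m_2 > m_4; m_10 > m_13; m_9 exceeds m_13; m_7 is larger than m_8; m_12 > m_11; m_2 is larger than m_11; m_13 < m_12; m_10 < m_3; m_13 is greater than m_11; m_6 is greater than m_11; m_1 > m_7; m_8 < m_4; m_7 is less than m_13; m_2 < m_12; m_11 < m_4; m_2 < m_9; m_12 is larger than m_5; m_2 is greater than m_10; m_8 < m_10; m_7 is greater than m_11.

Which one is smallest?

m_8 is not least since m_11 < m_8; m_7 is not least since m_11 < m_7; m_6 is not least since m_11 < m_6; m_13 is not least since m_7 < m_13; m_4 is not least since m_11 < m_4; m_10 is not least since m_13 < m_10; m_5 is not least since m_6 < m_5; m_1 is not least since m_7 < m_1; m_3 is not least since m_8 < m_3; m_2 is not least since m_4 < m_2; m_9 is not least since m_13 < m_9; m_12 is not least since m_13 < m_12.
Only m_11 has nothing below it, so m_11 is the smallest.

m_11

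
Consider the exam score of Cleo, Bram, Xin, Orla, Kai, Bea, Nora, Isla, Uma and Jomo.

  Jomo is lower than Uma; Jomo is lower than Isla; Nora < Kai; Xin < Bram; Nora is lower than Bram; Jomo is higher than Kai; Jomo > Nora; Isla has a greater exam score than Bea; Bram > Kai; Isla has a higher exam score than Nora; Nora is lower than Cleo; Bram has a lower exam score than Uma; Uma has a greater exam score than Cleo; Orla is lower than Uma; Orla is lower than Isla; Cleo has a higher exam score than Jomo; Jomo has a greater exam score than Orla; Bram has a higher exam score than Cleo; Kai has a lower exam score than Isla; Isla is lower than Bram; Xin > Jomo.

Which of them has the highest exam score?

Uma

Nora is not greatest since Nora < Isla; Orla is not greatest since Orla < Uma; Bea is not greatest since Bea < Isla; Kai is not greatest since Kai < Jomo; Jomo is not greatest since Jomo < Uma; Isla is not greatest since Isla < Bram; Cleo is not greatest since Cleo < Bram; Xin is not greatest since Xin < Bram; Bram is not greatest since Bram < Uma.
Only Uma has nothing above it, so Uma is the highest exam score.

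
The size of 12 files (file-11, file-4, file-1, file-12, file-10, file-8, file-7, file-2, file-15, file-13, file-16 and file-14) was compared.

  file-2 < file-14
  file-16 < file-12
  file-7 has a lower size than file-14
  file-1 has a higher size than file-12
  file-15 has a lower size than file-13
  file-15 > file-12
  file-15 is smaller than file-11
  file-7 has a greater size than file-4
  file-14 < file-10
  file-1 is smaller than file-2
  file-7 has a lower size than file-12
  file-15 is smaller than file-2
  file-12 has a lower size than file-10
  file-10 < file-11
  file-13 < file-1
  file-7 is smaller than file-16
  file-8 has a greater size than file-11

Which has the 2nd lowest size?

The consecutive relations fix a unique order: file-4 < file-7 < file-16 < file-12 < file-15 < file-13 < file-1 < file-2 < file-14 < file-10 < file-11 < file-8.
The 2nd smallest is file-7.

file-7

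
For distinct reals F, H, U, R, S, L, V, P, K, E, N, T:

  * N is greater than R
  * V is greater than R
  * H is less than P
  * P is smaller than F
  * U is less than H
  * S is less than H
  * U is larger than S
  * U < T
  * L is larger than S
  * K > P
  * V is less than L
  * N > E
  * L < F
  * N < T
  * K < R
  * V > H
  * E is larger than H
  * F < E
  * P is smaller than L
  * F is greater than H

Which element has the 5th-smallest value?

The consecutive relations fix a unique order: S < U < H < P < K < R < V < L < F < E < N < T.
The 5th smallest is K.

K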